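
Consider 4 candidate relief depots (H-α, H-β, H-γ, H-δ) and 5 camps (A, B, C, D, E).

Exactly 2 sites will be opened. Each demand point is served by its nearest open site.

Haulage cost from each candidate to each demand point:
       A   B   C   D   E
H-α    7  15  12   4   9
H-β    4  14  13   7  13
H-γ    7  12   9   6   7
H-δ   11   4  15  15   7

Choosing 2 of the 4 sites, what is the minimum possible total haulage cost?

33

Open {H-γ, H-δ}.
  A→H-γ 7, B→H-δ 4, C→H-γ 9, D→H-γ 6, E→H-γ 7  ⇒ total 33.
Compare {H-α, H-δ}: total 34.
Compare {H-β, H-δ}: total 35.
No size-2 selection does better; minimum is 33.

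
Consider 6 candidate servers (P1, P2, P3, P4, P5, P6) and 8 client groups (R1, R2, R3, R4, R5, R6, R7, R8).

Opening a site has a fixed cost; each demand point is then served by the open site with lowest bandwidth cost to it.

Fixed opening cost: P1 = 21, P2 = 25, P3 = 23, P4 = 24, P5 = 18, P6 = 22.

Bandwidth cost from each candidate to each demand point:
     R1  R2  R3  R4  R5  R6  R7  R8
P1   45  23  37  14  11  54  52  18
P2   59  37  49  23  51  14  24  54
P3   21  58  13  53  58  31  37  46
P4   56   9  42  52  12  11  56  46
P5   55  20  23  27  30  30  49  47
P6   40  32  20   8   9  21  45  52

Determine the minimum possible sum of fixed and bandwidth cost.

202

Open {P1, P3, P4}: assign each demand point to its cheapest open site.
  R1→P3 21, R2→P4 9, R3→P3 13, R4→P1 14, R5→P1 11, R6→P4 11, R7→P3 37, R8→P1 18
  bandwidth cost 134, fixed 68 → total 202.
Compare {P1, P2, P3}: bandwidth cost 138 + fixed 69 = 207.
Compare {P1, P3}: bandwidth cost 168 + fixed 44 = 212.
Compare {P1, P2, P3, P4}: bandwidth cost 121 + fixed 93 = 214.
All other subsets cost ≥ 207. Minimum total cost: 202.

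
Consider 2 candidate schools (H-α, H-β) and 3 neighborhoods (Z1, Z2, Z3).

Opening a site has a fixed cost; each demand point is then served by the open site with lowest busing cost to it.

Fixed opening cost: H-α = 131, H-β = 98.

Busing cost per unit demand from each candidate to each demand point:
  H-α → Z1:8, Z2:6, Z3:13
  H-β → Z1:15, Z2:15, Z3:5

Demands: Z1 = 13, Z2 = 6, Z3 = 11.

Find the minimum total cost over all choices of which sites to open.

414

Open {H-α}: assign each demand point to its cheapest open site.
  Z1→H-α 13×8=104, Z2→H-α 6×6=36, Z3→H-α 11×13=143
  busing cost 283, fixed 131 → total 414.
Compare {H-α, H-β}: busing cost 195 + fixed 229 = 424.
Compare {H-β}: busing cost 340 + fixed 98 = 438.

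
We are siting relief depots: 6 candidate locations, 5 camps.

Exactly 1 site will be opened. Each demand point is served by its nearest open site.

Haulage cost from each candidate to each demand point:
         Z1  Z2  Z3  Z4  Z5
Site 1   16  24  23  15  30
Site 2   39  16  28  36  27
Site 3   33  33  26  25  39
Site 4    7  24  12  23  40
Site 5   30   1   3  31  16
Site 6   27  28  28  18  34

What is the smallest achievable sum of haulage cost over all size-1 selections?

81

Open {Site 5}.
  Z1→Site 5 30, Z2→Site 5 1, Z3→Site 5 3, Z4→Site 5 31, Z5→Site 5 16  ⇒ total 81.
Compare {Site 4}: total 106.
Compare {Site 1}: total 108.
No size-1 selection does better; minimum is 81.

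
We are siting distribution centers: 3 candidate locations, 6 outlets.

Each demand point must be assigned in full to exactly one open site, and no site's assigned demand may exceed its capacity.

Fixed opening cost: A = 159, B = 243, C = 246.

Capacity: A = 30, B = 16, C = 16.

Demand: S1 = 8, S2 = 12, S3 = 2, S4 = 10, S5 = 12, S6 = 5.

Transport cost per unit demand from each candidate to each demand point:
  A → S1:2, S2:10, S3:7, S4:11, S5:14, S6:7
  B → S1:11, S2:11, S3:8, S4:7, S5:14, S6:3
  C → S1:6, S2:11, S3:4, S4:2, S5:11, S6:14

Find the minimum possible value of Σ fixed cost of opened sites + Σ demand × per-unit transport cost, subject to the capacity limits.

1009

Open {A, B, C}; cheapest assignment that respects the capacities:
  A (cap 30, load 20): S1, S2 — cost 8×2 + 12×10 = 136
  B (cap 16, load 15): S4, S6 — cost 10×7 + 5×3 = 85
  C (cap 16, load 14): S3, S5 — cost 2×4 + 12×11 = 140
  Shipping 361, fixed 648 → total 1009.
  Any other capacity-feasible assignment to {A, B, C} ships for at least 361.
Total demand is 49 and no other set of sites has combined capacity ≥ 49, so {A, B, C} is the only feasible choice of open sites. Minimum: 1009.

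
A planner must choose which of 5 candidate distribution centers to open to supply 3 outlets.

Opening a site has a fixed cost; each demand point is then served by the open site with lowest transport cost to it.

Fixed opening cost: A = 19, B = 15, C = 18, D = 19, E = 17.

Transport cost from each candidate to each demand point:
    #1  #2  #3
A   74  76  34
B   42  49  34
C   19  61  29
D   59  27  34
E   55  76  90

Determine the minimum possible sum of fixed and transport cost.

112

Open {C, D}: assign each demand point to its cheapest open site.
  #1→C 19, #2→D 27, #3→C 29
  transport cost 75, fixed 37 → total 112.
Compare {C}: transport cost 109 + fixed 18 = 127.
Compare {B, C, D}: transport cost 75 + fixed 52 = 127.
Compare {C, D, E}: transport cost 75 + fixed 54 = 129.
All other subsets cost ≥ 127. Minimum total cost: 112.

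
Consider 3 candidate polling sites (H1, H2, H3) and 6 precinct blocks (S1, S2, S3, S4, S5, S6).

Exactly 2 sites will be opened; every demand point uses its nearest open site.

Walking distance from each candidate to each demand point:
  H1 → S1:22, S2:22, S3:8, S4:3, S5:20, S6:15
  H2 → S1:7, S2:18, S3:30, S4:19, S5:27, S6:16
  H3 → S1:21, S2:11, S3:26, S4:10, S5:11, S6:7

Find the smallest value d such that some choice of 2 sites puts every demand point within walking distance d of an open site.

Open {H1, H2}.
  Farthest demand point is S5 at walking distance 20 (to H1); all others are ≤ 20.
With {H1, H3} the worst case is 21.
With {H2, H3} the worst case is 26.
No size-2 selection achieves below 20.

20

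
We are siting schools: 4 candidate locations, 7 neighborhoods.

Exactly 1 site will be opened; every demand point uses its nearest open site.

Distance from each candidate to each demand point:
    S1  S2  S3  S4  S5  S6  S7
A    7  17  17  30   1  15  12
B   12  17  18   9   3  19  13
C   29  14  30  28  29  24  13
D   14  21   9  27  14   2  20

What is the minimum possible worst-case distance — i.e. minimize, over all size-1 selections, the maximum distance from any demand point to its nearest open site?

Open {B}.
  Farthest demand point is S6 at distance 19 (to B); all others are ≤ 19.
With {D} the worst case is 27.
With {A} the worst case is 30.
No size-1 selection achieves below 19.

19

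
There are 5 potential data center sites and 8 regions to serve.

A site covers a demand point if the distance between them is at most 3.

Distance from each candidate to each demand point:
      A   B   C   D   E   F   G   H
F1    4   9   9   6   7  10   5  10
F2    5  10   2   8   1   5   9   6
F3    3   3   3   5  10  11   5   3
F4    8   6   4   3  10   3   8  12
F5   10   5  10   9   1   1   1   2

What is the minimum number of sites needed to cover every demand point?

Coverage sets (demand points within 3 of each site):
  F1: {}
  F2: {C, E}
  F3: {A, B, C, H}
  F4: {D, F}
  F5: {E, F, G, H}
No 2 sites suffice: every size-2 union leaves at least one demand point uncovered.
But {F3, F4, F5} covers everything, so the minimum is 3.

3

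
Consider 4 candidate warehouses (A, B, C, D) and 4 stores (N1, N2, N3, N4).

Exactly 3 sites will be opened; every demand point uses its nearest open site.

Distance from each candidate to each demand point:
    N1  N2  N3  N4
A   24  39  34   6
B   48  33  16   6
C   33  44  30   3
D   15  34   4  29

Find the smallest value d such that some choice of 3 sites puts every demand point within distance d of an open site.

Open {A, B, C}.
  Farthest demand point is N2 at distance 33 (to B); all others are ≤ 33.
With {A, B, D} the worst case is 33.
With {B, C, D} the worst case is 33.
No size-3 selection achieves below 33.

33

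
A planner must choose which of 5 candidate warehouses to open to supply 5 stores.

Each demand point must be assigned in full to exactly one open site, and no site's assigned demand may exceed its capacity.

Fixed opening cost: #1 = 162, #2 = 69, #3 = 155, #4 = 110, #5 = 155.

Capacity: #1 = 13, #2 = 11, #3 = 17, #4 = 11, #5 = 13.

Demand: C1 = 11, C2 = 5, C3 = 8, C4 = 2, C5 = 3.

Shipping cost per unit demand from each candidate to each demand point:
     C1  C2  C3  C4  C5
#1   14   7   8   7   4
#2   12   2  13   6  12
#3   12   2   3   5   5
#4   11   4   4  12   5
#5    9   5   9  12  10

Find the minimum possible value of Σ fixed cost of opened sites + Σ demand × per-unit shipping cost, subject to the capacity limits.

Open {#3, #5}; cheapest assignment that respects the capacities:
  #3 (cap 17, load 16): C2, C3, C5 — cost 5×2 + 8×3 + 3×5 = 49
  #5 (cap 13, load 13): C1, C4 — cost 11×9 + 2×12 = 123
  Shipping 172, fixed 310 → total 482.
  Any other capacity-feasible assignment to {#3, #5} ships for at least 172.
Compare {#2, #4, #5}: its best feasible assignment gives total 502.
Compare {#2, #3, #4}: its best feasible assignment gives total 514.
Every other set of open sites that can feasibly serve all demand totals ≥ 502 even under its best assignment. Minimum: 482.

482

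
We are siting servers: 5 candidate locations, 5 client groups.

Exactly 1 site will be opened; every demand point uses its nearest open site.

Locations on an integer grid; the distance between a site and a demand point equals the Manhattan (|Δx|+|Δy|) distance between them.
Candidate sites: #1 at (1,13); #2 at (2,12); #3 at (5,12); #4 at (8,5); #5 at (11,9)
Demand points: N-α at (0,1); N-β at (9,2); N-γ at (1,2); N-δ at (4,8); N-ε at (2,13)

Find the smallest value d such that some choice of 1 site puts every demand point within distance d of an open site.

14

Open {#4}.
  Farthest demand point is N-ε at distance 14 (to #4); all others are ≤ 14.
With {#3} the worst case is 16.
With {#2} the worst case is 17.
No size-1 selection achieves below 14.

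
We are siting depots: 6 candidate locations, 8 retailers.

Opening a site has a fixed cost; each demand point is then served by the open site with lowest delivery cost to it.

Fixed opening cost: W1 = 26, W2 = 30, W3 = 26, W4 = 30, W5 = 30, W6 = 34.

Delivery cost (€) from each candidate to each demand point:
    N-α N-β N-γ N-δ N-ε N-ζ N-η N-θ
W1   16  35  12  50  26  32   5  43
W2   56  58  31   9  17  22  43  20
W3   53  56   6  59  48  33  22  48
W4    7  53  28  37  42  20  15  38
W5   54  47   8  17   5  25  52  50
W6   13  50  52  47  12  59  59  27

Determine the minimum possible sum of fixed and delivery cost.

Open {W1, W2}: assign each demand point to its cheapest open site.
  N-α→W1 16, N-β→W1 35, N-γ→W1 12, N-δ→W2 9, N-ε→W2 17, N-ζ→W2 22, N-η→W1 5, N-θ→W2 20
  delivery cost 136, fixed 56 → total 192.
Compare {W1, W2, W5}: delivery cost 120 + fixed 86 = 206.
Compare {W1, W5}: delivery cost 154 + fixed 56 = 210.
Compare {W1, W2, W4}: delivery cost 125 + fixed 86 = 211.
All other subsets cost ≥ 206. Minimum total cost: 192.

192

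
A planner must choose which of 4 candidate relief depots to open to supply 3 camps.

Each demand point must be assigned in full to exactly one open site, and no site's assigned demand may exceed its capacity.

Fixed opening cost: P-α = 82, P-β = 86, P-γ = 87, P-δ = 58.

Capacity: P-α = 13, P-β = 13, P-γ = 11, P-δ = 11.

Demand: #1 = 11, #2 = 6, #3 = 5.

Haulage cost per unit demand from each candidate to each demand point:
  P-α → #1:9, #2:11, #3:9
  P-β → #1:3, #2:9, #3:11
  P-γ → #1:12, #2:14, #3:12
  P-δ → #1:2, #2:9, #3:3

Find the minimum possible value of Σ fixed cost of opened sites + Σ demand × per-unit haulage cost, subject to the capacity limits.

Open {P-β, P-δ}; cheapest assignment that respects the capacities:
  P-β (cap 13, load 11): #1 — cost 11×3 = 33
  P-δ (cap 11, load 11): #2, #3 — cost 6×9 + 5×3 = 69
  Shipping 102, fixed 144 → total 246.
  Any other capacity-feasible assignment to {P-β, P-δ} ships for at least 102.
Compare {P-α, P-δ}: its best feasible assignment gives total 273.
Compare {P-γ, P-δ}: its best feasible assignment gives total 311.
Every other set of open sites that can feasibly serve all demand totals ≥ 273 even under its best assignment. Minimum: 246.

246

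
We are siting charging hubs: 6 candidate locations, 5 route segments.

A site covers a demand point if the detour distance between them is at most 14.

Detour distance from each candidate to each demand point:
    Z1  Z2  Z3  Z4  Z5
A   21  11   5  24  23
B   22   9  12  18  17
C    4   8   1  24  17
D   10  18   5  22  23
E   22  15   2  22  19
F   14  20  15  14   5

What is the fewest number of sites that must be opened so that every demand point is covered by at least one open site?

2

Coverage sets (demand points within 14 of each site):
  A: {Z2, Z3}
  B: {Z2, Z3}
  C: {Z1, Z2, Z3}
  D: {Z1, Z3}
  E: {Z3}
  F: {Z1, Z4, Z5}
No single site covers all 5 demand points.
But {A, F} covers everything, so the minimum is 2.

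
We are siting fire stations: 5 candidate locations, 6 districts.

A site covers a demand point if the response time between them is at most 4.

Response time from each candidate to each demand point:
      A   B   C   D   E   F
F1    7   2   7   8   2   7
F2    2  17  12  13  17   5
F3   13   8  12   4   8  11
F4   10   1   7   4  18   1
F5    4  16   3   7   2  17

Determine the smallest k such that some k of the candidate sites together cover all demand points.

2

Coverage sets (demand points within 4 of each site):
  F1: {B, E}
  F2: {A}
  F3: {D}
  F4: {B, D, F}
  F5: {A, C, E}
No single site covers all 6 demand points.
But {F4, F5} covers everything, so the minimum is 2.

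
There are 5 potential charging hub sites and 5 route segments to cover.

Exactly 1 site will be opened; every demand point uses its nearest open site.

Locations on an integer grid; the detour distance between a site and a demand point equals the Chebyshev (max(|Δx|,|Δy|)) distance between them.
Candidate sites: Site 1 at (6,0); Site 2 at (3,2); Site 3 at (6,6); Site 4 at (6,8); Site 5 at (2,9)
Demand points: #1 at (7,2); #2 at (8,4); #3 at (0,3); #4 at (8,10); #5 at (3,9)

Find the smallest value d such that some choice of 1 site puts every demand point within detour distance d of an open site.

6

Open {Site 3}.
  Farthest demand point is #3 at detour distance 6 (to Site 3); all others are ≤ 6.
With {Site 4} the worst case is 6.
With {Site 5} the worst case is 7.
No size-1 selection achieves below 6.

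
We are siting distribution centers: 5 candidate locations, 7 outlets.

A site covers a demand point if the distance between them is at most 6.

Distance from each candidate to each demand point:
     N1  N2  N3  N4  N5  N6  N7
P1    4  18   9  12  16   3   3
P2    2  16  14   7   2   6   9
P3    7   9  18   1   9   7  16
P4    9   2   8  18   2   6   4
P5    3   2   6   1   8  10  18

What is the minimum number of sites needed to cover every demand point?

2

Coverage sets (demand points within 6 of each site):
  P1: {N1, N6, N7}
  P2: {N1, N5, N6}
  P3: {N4}
  P4: {N2, N5, N6, N7}
  P5: {N1, N2, N3, N4}
No single site covers all 7 demand points.
But {P4, P5} covers everything, so the minimum is 2.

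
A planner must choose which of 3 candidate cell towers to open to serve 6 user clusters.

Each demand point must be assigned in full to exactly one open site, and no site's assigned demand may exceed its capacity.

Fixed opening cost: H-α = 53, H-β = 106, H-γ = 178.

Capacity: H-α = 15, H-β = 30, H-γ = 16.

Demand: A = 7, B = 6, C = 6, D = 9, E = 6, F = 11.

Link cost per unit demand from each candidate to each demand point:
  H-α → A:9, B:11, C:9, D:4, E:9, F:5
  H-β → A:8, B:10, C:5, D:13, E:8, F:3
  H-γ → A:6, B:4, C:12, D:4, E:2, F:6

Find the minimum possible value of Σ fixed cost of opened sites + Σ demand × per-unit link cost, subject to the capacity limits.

428

Open {H-α, H-β}; cheapest assignment that respects the capacities:
  H-α (cap 15, load 15): D, E — cost 9×4 + 6×9 = 90
  H-β (cap 30, load 30): A, B, C, F — cost 7×8 + 6×10 + 6×5 + 11×3 = 179
  Shipping 269, fixed 159 → total 428.
  Any other capacity-feasible assignment to {H-α, H-β} ships for at least 269.
Compare {H-β, H-γ}: its best feasible assignment gives total 511.
Compare {H-α, H-β, H-γ}: its best feasible assignment gives total 528.
Every other set of open sites that can feasibly serve all demand totals ≥ 511 even under its best assignment. Minimum: 428.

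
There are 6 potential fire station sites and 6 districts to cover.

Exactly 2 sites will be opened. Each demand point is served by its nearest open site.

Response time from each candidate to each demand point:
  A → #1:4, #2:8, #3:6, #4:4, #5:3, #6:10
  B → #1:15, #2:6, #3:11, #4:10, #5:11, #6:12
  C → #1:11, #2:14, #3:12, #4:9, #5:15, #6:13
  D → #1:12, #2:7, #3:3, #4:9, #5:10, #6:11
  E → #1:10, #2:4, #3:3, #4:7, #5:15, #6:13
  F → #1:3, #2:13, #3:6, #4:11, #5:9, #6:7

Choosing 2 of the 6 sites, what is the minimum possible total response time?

28

Open {A, E}.
  #1→A 4, #2→E 4, #3→E 3, #4→A 4, #5→A 3, #6→A 10  ⇒ total 28.
Compare {A, D}: total 31.
Compare {A, F}: total 31.
No size-2 selection does better; minimum is 28.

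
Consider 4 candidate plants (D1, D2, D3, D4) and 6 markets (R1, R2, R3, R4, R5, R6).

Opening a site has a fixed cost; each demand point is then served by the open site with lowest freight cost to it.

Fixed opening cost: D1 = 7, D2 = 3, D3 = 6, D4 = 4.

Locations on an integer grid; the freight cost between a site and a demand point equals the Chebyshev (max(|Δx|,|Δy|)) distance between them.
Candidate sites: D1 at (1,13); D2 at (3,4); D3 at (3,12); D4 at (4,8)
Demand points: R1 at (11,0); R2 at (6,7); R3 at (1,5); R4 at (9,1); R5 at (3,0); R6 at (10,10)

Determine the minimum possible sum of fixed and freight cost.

Open {D2}: assign each demand point to its cheapest open site.
  R1→D2 8, R2→D2 3, R3→D2 2, R4→D2 6, R5→D2 4, R6→D2 7
  freight cost 30, fixed 3 → total 33.
Compare {D2, D4}: freight cost 28 + fixed 7 = 35.
Compare {D4}: freight cost 34 + fixed 4 = 38.
Compare {D2, D3}: freight cost 30 + fixed 9 = 39.
All other subsets cost ≥ 35. Minimum total cost: 33.

33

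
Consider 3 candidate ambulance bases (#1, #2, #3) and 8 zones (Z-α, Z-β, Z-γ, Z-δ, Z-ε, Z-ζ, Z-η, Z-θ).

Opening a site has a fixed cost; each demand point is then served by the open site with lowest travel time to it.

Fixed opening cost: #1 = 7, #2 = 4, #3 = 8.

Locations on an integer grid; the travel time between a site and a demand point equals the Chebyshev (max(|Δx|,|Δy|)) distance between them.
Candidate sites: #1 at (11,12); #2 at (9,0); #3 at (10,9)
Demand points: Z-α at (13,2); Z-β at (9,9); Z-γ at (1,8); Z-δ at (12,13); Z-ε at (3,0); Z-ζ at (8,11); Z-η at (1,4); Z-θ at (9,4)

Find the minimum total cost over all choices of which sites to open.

Open {#1, #2}: assign each demand point to its cheapest open site.
  Z-α→#2 4, Z-β→#1 3, Z-γ→#2 8, Z-δ→#1 1, Z-ε→#2 6, Z-ζ→#1 3, Z-η→#2 8, Z-θ→#2 4
  travel time 37, fixed 11 → total 48.
Compare {#2, #3}: travel time 37 + fixed 12 = 49.
Compare {#1, #2, #3}: travel time 34 + fixed 19 = 53.
Compare {#3}: travel time 46 + fixed 8 = 54.
All other subsets cost ≥ 49. Minimum total cost: 48.

48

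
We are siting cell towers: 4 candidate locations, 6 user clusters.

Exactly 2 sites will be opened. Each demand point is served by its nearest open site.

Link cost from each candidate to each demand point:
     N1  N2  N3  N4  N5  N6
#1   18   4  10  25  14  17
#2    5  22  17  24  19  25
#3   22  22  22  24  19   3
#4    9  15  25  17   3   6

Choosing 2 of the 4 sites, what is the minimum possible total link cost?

49

Open {#1, #4}.
  N1→#4 9, N2→#1 4, N3→#1 10, N4→#4 17, N5→#4 3, N6→#4 6  ⇒ total 49.
Compare {#2, #4}: total 63.
Compare {#3, #4}: total 69.
No size-2 selection does better; minimum is 49.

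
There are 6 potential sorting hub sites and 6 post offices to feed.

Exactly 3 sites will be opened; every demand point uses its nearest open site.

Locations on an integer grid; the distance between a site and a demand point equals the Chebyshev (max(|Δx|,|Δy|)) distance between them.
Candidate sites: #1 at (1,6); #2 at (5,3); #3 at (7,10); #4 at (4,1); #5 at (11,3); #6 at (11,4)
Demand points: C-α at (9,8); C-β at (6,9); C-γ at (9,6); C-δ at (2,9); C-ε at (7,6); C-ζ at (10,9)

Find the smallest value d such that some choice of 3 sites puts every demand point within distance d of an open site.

4

Open {#1, #2, #3}.
  Farthest demand point is C-γ at distance 4 (to #2); all others are ≤ 4.
With {#1, #3, #4} the worst case is 4.
With {#1, #3, #5} the worst case is 4.
No size-3 selection achieves below 4.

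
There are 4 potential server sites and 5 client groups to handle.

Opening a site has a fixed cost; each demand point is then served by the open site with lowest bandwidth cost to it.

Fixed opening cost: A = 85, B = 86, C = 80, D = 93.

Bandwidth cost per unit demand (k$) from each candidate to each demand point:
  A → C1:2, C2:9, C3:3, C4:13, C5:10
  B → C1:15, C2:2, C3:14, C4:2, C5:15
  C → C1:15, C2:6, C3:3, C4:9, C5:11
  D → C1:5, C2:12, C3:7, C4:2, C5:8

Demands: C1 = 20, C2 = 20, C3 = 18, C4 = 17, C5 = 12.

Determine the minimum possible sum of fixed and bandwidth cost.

Open {A, B}: assign each demand point to its cheapest open site.
  C1→A 20×2=40, C2→B 20×2=40, C3→A 18×3=54, C4→B 17×2=34, C5→A 12×10=120
  bandwidth cost 288, fixed 171 → total 459.
Compare {A, B, D}: bandwidth cost 264 + fixed 264 = 528.
Compare {A, B, C}: bandwidth cost 288 + fixed 251 = 539.
Compare {B, D}: bandwidth cost 396 + fixed 179 = 575.
All other subsets cost ≥ 528. Minimum total cost: 459.

459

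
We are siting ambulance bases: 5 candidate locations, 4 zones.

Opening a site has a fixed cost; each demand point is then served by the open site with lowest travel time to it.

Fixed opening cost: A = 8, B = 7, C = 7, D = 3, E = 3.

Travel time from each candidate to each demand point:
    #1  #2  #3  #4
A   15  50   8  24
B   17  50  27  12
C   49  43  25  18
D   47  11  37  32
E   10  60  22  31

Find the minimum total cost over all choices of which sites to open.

62

Open {A, B, D, E}: assign each demand point to its cheapest open site.
  #1→E 10, #2→D 11, #3→A 8, #4→B 12
  travel time 41, fixed 21 → total 62.
Compare {A, B, D}: travel time 46 + fixed 18 = 64.
Compare {A, D, E}: travel time 53 + fixed 14 = 67.
Compare {B, D, E}: travel time 55 + fixed 13 = 68.
All other subsets cost ≥ 64. Minimum total cost: 62.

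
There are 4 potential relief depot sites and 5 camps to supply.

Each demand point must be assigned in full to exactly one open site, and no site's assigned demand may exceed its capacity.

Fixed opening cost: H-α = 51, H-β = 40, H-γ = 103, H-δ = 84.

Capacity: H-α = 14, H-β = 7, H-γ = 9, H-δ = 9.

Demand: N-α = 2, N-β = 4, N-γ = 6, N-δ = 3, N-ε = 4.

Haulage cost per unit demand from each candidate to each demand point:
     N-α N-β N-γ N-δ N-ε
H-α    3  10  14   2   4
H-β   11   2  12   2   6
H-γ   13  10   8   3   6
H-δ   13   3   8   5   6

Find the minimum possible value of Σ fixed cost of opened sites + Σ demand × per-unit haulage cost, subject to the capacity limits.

211

Open {H-α, H-β}; cheapest assignment that respects the capacities:
  H-α (cap 14, load 12): N-α, N-γ, N-ε — cost 2×3 + 6×14 + 4×4 = 106
  H-β (cap 7, load 7): N-β, N-δ — cost 4×2 + 3×2 = 14
  Shipping 120, fixed 91 → total 211.
  Any other capacity-feasible assignment to {H-α, H-β} ships for at least 120.
Compare {H-α, H-δ}: its best feasible assignment gives total 251.
Compare {H-α, H-β, H-δ}: its best feasible assignment gives total 259.
Every other set of open sites that can feasibly serve all demand totals ≥ 251 even under its best assignment. Minimum: 211.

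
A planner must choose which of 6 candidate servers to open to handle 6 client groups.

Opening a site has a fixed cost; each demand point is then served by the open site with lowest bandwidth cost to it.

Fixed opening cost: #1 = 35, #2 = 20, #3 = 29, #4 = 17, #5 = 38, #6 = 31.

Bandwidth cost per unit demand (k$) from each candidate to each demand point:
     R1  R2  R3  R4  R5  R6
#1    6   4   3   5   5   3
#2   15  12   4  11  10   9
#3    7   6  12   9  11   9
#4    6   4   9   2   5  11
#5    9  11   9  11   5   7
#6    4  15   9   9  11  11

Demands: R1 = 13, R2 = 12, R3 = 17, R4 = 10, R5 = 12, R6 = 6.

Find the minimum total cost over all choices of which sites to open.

Open {#1, #4}: assign each demand point to its cheapest open site.
  R1→#1 13×6=78, R2→#1 12×4=48, R3→#1 17×3=51, R4→#4 10×2=20, R5→#1 12×5=60, R6→#1 6×3=18
  bandwidth cost 275, fixed 52 → total 327.
Compare {#1, #4, #6}: bandwidth cost 249 + fixed 83 = 332.
Compare {#1}: bandwidth cost 305 + fixed 35 = 340.
Compare {#1, #6}: bandwidth cost 279 + fixed 66 = 345.
All other subsets cost ≥ 332. Minimum total cost: 327.

327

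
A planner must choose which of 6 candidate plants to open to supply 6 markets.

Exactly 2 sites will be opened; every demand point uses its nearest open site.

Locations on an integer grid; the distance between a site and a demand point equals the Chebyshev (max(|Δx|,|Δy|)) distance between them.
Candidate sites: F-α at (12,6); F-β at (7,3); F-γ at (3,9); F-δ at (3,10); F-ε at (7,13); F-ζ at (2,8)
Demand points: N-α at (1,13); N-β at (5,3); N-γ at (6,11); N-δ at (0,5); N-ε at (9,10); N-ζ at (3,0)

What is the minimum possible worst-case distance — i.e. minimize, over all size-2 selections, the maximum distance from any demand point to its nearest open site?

6

Open {F-β, F-γ}.
  Farthest demand point is N-ε at distance 6 (to F-γ); all others are ≤ 6.
With {F-β, F-δ} the worst case is 6.
With {F-β, F-ε} the worst case is 7.
No size-2 selection achieves below 6.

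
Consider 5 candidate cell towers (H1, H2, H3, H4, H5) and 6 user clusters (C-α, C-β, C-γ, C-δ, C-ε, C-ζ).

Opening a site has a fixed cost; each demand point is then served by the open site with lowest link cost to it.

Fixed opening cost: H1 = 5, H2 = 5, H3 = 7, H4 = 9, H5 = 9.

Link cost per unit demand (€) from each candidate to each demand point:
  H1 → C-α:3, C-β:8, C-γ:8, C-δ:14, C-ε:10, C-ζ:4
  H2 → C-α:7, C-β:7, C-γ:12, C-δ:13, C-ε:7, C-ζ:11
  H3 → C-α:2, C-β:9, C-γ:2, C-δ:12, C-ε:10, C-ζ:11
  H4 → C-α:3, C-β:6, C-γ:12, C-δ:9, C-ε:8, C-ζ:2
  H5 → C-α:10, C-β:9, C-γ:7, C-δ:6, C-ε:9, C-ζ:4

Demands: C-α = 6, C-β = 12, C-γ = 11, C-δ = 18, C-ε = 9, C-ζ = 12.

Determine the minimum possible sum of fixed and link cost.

Open {H2, H3, H4, H5}: assign each demand point to its cheapest open site.
  C-α→H3 6×2=12, C-β→H4 12×6=72, C-γ→H3 11×2=22, C-δ→H5 18×6=108, C-ε→H2 9×7=63, C-ζ→H4 12×2=24
  link cost 301, fixed 30 → total 331.
Compare {H3, H4, H5}: link cost 310 + fixed 25 = 335.
Compare {H1, H2, H3, H4, H5}: link cost 301 + fixed 35 = 336.
Compare {H1, H3, H4, H5}: link cost 310 + fixed 30 = 340.
All other subsets cost ≥ 335. Minimum total cost: 331.

331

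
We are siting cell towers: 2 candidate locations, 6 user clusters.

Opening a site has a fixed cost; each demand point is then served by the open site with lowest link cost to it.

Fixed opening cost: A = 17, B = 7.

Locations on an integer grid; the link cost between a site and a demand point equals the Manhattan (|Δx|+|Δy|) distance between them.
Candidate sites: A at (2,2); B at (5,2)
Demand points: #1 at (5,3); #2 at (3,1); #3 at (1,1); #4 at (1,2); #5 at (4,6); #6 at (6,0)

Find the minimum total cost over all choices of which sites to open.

28

Open {B}: assign each demand point to its cheapest open site.
  #1→B 1, #2→B 3, #3→B 5, #4→B 4, #5→B 5, #6→B 3
  link cost 21, fixed 7 → total 28.
Compare {A}: link cost 21 + fixed 17 = 38.
Compare {A, B}: link cost 14 + fixed 24 = 38.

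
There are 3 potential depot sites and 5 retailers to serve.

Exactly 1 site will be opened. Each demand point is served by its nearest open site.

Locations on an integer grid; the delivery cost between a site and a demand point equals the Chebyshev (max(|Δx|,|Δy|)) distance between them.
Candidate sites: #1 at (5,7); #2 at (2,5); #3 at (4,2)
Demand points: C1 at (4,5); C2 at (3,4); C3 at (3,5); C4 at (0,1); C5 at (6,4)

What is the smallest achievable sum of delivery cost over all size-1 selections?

Open {#2}.
  C1→#2 2, C2→#2 1, C3→#2 1, C4→#2 4, C5→#2 4  ⇒ total 12.
Compare {#3}: total 14.
Compare {#1}: total 16.

12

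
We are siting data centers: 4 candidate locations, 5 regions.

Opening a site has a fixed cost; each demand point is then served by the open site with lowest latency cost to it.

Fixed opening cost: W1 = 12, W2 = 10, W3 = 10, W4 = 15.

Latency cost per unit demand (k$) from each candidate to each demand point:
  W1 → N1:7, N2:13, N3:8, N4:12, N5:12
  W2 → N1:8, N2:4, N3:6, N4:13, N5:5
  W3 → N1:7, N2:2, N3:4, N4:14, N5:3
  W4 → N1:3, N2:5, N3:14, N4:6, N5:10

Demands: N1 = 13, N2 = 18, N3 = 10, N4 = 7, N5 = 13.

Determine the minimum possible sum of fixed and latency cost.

221

Open {W3, W4}: assign each demand point to its cheapest open site.
  N1→W4 13×3=39, N2→W3 18×2=36, N3→W3 10×4=40, N4→W4 7×6=42, N5→W3 13×3=39
  latency cost 196, fixed 25 → total 221.
Compare {W2, W3, W4}: latency cost 196 + fixed 35 = 231.
Compare {W1, W3, W4}: latency cost 196 + fixed 37 = 233.
Compare {W1, W2, W3, W4}: latency cost 196 + fixed 47 = 243.
All other subsets cost ≥ 231. Minimum total cost: 221.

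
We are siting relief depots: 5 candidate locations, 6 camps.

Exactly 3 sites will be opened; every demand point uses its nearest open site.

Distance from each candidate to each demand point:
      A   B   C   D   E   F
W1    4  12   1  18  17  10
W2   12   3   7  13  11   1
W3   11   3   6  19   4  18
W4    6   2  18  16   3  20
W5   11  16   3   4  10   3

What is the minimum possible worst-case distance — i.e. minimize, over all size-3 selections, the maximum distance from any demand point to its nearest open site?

Open {W1, W3, W5}.
  Farthest demand point is A at distance 4 (to W1); all others are ≤ 4.
With {W1, W4, W5} the worst case is 4.
With {W2, W4, W5} the worst case is 6.
No size-3 selection achieves below 4.

4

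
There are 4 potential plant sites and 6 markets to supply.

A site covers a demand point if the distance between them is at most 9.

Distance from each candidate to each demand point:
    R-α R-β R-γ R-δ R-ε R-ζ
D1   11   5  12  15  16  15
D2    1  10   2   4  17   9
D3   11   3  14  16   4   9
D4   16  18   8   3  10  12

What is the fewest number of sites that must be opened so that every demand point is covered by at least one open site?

2

Coverage sets (demand points within 9 of each site):
  D1: {R-β}
  D2: {R-α, R-γ, R-δ, R-ζ}
  D3: {R-β, R-ε, R-ζ}
  D4: {R-γ, R-δ}
No single site covers all 6 demand points.
But {D2, D3} covers everything, so the minimum is 2.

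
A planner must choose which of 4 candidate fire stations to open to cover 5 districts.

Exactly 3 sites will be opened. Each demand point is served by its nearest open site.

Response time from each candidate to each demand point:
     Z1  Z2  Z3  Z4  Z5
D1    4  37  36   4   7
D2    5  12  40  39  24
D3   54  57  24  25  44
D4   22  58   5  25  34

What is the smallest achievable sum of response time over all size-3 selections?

32

Open {D1, D2, D4}.
  Z1→D1 4, Z2→D2 12, Z3→D4 5, Z4→D1 4, Z5→D1 7  ⇒ total 32.
Compare {D1, D2, D3}: total 51.
Compare {D1, D3, D4}: total 57.
No size-3 selection does better; minimum is 32.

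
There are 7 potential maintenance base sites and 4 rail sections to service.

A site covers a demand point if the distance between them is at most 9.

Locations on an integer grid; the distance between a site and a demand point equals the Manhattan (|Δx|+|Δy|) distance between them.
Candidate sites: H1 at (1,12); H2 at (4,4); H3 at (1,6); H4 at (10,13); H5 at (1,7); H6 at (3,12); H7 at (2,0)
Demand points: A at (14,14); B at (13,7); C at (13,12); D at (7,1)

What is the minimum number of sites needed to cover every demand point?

Coverage sets (demand points within 9 of each site):
  H1: {}
  H2: {D}
  H3: {}
  H4: {A, B, C}
  H5: {}
  H6: {}
  H7: {D}
No single site covers all 4 demand points.
But {H2, H4} covers everything, so the minimum is 2.

2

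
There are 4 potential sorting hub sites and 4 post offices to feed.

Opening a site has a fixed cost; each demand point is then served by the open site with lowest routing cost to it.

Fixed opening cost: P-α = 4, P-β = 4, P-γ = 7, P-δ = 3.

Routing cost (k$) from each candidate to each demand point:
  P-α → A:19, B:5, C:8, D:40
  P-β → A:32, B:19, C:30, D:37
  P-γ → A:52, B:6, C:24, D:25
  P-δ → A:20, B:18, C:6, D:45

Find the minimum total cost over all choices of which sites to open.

Open {P-γ, P-δ}: assign each demand point to its cheapest open site.
  A→P-δ 20, B→P-γ 6, C→P-δ 6, D→P-γ 25
  routing cost 57, fixed 10 → total 67.
Compare {P-α, P-γ}: routing cost 57 + fixed 11 = 68.
Compare {P-α, P-γ, P-δ}: routing cost 55 + fixed 14 = 69.
Compare {P-β, P-γ, P-δ}: routing cost 57 + fixed 14 = 71.
All other subsets cost ≥ 68. Minimum total cost: 67.

67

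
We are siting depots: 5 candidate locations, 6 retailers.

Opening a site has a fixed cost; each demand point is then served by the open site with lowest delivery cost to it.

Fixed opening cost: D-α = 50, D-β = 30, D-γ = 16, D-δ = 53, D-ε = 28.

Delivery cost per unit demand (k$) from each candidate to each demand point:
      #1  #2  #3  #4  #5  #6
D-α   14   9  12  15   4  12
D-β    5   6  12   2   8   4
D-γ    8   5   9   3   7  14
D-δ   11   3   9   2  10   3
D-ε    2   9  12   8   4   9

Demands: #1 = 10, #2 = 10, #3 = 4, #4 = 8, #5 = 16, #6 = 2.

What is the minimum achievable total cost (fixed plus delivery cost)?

253

Open {D-δ, D-ε}: assign each demand point to its cheapest open site.
  #1→D-ε 10×2=20, #2→D-δ 10×3=30, #3→D-δ 4×9=36, #4→D-δ 8×2=16, #5→D-ε 16×4=64, #6→D-δ 2×3=6
  delivery cost 172, fixed 81 → total 253.
Compare {D-γ, D-ε}: delivery cost 212 + fixed 44 = 256.
Compare {D-β, D-γ, D-ε}: delivery cost 194 + fixed 74 = 268.
Compare {D-γ, D-δ, D-ε}: delivery cost 172 + fixed 97 = 269.
All other subsets cost ≥ 256. Minimum total cost: 253.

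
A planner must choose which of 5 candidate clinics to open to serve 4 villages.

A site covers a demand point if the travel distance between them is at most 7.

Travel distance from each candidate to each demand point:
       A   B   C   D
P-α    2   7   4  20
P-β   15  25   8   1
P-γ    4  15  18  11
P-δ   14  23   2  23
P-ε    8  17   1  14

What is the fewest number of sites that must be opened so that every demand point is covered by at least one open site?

2

Coverage sets (demand points within 7 of each site):
  P-α: {A, B, C}
  P-β: {D}
  P-γ: {A}
  P-δ: {C}
  P-ε: {C}
No single site covers all 4 demand points.
But {P-α, P-β} covers everything, so the minimum is 2.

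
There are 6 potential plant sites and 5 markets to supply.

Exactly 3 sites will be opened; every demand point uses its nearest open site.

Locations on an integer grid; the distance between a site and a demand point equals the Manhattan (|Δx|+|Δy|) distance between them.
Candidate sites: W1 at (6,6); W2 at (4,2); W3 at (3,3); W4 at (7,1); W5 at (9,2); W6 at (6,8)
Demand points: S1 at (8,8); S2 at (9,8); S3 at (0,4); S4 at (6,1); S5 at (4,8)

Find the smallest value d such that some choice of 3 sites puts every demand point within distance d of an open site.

4

Open {W2, W3, W6}.
  Farthest demand point is S3 at distance 4 (to W3); all others are ≤ 4.
With {W3, W4, W6} the worst case is 4.
With {W3, W5, W6} the worst case is 4.
No size-3 selection achieves below 4.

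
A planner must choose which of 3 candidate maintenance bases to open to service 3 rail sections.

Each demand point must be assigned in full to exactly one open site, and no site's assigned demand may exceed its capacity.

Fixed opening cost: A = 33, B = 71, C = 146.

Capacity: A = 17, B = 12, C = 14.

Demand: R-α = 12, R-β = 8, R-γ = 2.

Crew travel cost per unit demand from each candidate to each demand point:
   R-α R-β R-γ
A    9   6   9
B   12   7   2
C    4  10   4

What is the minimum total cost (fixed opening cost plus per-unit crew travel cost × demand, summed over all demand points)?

Open {A, B}; cheapest assignment that respects the capacities:
  A (cap 17, load 12): R-α — cost 12×9 = 108
  B (cap 12, load 10): R-β, R-γ — cost 8×7 + 2×2 = 60
  Shipping 168, fixed 104 → total 272.
  Any other capacity-feasible assignment to {A, B} ships for at least 168.
Compare {A, C}: its best feasible assignment gives total 283.
Compare {B, C}: its best feasible assignment gives total 325.
Every other set of open sites that can feasibly serve all demand totals ≥ 283 even under its best assignment. Minimum: 272.

272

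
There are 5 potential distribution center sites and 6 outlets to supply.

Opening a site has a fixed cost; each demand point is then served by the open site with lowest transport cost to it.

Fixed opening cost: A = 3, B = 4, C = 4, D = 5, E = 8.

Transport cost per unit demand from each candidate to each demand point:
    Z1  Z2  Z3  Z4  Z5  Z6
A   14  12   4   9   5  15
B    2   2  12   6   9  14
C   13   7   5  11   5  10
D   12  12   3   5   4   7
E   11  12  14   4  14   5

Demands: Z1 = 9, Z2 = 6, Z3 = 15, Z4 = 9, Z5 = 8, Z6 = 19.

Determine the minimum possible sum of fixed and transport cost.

255

Open {B, D, E}: assign each demand point to its cheapest open site.
  Z1→B 9×2=18, Z2→B 6×2=12, Z3→D 15×3=45, Z4→E 9×4=36, Z5→D 8×4=32, Z6→E 19×5=95
  transport cost 238, fixed 17 → total 255.
Compare {A, B, D, E}: transport cost 238 + fixed 20 = 258.
Compare {B, C, D, E}: transport cost 238 + fixed 21 = 259.
Compare {A, B, C, D, E}: transport cost 238 + fixed 24 = 262.
All other subsets cost ≥ 258. Minimum total cost: 255.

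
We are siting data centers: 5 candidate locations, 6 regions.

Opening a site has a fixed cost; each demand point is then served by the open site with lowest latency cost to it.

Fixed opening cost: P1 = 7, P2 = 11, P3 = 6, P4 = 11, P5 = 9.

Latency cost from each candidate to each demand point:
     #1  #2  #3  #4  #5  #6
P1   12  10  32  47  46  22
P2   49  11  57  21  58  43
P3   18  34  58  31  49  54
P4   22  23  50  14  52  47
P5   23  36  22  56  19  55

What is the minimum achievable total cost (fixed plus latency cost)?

126

Open {P1, P4, P5}: assign each demand point to its cheapest open site.
  #1→P1 12, #2→P1 10, #3→P5 22, #4→P4 14, #5→P5 19, #6→P1 22
  latency cost 99, fixed 27 → total 126.
Compare {P1, P3, P4, P5}: latency cost 99 + fixed 33 = 132.
Compare {P1, P2, P5}: latency cost 106 + fixed 27 = 133.
Compare {P1, P2, P4, P5}: latency cost 99 + fixed 38 = 137.
All other subsets cost ≥ 132. Minimum total cost: 126.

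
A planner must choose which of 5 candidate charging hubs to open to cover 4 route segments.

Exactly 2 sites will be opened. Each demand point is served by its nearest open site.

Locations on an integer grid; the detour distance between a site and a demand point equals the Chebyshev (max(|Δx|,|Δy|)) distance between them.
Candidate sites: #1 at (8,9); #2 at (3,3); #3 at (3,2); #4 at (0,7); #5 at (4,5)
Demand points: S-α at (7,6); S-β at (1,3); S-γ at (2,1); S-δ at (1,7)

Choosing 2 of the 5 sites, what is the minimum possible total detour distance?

Open {#3, #4}.
  S-α→#3 4, S-β→#3 2, S-γ→#3 1, S-δ→#4 1  ⇒ total 8.
Compare {#2, #4}: total 9.
Compare {#3, #5}: total 9.
No size-2 selection does better; minimum is 8.

8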